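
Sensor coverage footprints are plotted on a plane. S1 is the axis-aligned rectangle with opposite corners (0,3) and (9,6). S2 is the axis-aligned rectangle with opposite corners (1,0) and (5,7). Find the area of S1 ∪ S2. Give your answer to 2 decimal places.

By inclusion–exclusion:
Individual areas: |S1| = 27, |S2| = 28.
|S1∩S2|: x∈[1,5], y∈[3,6] → 4·3 = 12.
|S1 ∪ S2| = 55 − 12 = 43.00.

43.00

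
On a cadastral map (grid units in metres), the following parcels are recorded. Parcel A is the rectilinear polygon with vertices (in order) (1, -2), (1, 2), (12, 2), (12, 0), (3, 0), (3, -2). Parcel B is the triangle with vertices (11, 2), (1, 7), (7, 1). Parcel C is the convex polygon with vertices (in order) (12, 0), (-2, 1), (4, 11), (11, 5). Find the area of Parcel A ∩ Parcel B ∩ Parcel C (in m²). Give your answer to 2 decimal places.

2.50

The intersection is the polygon with vertices (7,1), (6,2), (11,2).
By the shoelace formula its area is 2.50.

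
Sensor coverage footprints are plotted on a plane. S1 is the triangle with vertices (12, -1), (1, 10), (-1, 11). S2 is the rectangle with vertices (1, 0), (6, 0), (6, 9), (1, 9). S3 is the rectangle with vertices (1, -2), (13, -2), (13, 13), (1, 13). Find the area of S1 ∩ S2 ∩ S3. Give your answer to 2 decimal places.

The intersection is the polygon with vertices (6,4.538), (1.167,9), (2,9), (6,5).
By the shoelace formula its area is 2.78.

2.78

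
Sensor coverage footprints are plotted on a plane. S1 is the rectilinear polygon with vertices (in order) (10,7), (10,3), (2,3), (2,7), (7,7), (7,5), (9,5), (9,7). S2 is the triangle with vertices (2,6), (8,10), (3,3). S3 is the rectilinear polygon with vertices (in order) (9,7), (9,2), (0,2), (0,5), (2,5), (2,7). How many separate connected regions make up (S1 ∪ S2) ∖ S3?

2

(S1 ∪ S2) ∖ S3 splits into 2 disjoint pieces (area 4, area 3.5357).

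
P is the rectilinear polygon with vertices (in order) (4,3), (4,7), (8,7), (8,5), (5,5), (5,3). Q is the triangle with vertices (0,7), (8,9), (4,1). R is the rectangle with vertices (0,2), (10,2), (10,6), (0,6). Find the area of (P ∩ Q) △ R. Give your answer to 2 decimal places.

38.50

|P ∩ Q| = 7.
|(P ∩ Q) ∩ R| = 4.25.
|(P ∩ Q) △ R| = 7 + 40 − 8.5 = 38.50.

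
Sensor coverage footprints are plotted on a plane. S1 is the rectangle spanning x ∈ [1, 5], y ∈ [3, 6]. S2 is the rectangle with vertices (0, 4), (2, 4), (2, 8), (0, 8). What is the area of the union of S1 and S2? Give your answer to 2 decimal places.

By inclusion–exclusion:
Individual areas: |S1| = 12, |S2| = 8.
|S1∩S2|: x∈[1,2], y∈[4,6] → 1·2 = 2.
|S1 ∪ S2| = 20 − 2 = 18.00.

18.00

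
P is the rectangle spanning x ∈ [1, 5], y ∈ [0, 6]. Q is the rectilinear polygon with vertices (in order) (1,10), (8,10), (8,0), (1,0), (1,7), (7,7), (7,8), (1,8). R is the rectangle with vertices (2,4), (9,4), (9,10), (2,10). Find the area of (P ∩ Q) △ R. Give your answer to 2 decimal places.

|P ∩ Q| = 24.
|(P ∩ Q) ∩ R| = 6.
|(P ∩ Q) △ R| = 24 + 42 − 12 = 54.00.

54.00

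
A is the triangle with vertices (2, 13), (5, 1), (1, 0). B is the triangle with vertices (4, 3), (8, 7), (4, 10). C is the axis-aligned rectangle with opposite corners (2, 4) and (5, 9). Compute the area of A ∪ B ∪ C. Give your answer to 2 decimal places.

41.10

By inclusion–exclusion:
Individual areas: |A| = 25.5, |B| = 14, |C| = 15.
|A∩B| = 0.4.
|A∩C| = 8.125.
|B∩C| = 5.
|A∩B∩C| = 0.125.
|A ∪ B ∪ C| = 54.5 − 13.525 + 0.125 = 41.10.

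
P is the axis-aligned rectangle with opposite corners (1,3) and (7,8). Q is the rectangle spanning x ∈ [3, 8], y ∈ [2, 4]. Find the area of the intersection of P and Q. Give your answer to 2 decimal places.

|P∩Q|: x∈[3,7], y∈[3,4] → 4·1 = 4.

4.00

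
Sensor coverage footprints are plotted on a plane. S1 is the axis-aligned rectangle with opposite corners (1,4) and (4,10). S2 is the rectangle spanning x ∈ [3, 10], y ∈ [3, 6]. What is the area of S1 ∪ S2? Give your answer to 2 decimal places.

37.00

By inclusion–exclusion:
Individual areas: |S1| = 18, |S2| = 21.
|S1∩S2|: x∈[3,4], y∈[4,6] → 1·2 = 2.
|S1 ∪ S2| = 39 − 2 = 37.00.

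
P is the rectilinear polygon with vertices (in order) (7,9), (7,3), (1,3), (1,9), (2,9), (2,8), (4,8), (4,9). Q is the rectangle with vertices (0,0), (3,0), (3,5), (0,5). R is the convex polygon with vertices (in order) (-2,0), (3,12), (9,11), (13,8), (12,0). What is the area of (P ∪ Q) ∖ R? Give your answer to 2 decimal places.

0.68

|P ∪ Q| = 45.
|(P ∪ Q) ∩ R| = 44.3167.
|(P ∪ Q) ∖ R| = 45 − 44.3167 = 0.68.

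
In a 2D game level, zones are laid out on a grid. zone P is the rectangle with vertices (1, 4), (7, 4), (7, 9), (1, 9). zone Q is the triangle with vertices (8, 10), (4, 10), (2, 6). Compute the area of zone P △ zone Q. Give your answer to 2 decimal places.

|zone P| = 30, |zone Q| = 8, |zone P∩zone Q| = 4.5.
|zone P △ zone Q| = |zone P| + |zone Q| − 2·|zone P∩zone Q| = 30 + 8 − 9 = 29.00.

29.00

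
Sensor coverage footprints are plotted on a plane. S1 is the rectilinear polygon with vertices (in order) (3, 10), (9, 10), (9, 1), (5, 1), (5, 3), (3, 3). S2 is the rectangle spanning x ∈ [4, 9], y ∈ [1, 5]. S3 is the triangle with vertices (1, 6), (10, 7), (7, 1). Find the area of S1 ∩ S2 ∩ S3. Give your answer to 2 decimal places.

12.18

The intersection is the polygon with vertices (5,3), (4.6,3), (4,3.5), (4,5), (9,5), (7,1), (5,2.667).
By the shoelace formula its area is 12.18.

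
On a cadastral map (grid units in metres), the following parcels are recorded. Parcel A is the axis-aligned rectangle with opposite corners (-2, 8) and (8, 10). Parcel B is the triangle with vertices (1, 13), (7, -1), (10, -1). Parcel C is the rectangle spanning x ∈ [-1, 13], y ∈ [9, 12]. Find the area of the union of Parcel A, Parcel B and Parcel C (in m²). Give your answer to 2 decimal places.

By inclusion–exclusion:
Individual areas: |Parcel A| = 20, |Parcel B| = 21, |Parcel C| = 42.
|Parcel A∩Parcel B| = 1.7143.
|Parcel A∩Parcel C|: x∈[-1,8], y∈[9,10] → 9·1 = 9.
|Parcel B∩Parcel C| = 1.6071.
|Parcel A∩Parcel B∩Parcel C| = 0.75.
|Parcel A ∪ Parcel B ∪ Parcel C| = 83 − 12.3214 + 0.75 = 71.43.

71.43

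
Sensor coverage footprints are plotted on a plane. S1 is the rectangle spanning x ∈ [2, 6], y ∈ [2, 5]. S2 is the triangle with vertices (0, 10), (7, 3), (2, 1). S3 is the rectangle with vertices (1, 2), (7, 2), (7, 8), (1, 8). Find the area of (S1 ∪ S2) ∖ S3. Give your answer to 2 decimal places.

3.61

|S1 ∪ S2| = 25.45.
|(S1 ∪ S2) ∩ S3| = 21.8389.
|(S1 ∪ S2) ∖ S3| = 25.45 − 21.8389 = 3.61.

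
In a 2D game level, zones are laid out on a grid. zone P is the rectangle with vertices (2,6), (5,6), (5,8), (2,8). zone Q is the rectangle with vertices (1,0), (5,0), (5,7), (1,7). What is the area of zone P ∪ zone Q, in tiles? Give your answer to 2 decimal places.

31.00

By inclusion–exclusion:
Individual areas: |zone P| = 6, |zone Q| = 28.
|zone P∩zone Q|: x∈[2,5], y∈[6,7] → 3·1 = 3.
|zone P ∪ zone Q| = 34 − 3 = 31.00.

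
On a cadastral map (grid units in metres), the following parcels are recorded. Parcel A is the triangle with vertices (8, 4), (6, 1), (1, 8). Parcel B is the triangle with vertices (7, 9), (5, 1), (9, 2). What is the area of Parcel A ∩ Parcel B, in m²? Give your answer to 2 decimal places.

5.58

The intersection is the polygon with vertices (6.2,1.3), (5.848,1.212), (5.259,2.037), (6.031,5.125), (8,4).
By the shoelace formula its area is 5.58.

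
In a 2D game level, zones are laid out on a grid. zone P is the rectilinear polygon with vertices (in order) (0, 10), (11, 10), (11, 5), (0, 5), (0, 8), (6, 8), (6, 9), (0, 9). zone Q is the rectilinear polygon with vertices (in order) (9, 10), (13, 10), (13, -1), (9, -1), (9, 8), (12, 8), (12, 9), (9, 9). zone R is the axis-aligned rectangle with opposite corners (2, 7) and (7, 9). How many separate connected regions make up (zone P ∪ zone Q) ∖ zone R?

(zone P ∪ zone Q) ∖ zone R is a single connected region.

1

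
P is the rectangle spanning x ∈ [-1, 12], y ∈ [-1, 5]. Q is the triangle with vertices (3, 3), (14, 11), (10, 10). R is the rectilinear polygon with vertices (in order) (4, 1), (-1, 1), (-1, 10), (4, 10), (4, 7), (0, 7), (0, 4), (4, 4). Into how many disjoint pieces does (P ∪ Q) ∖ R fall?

1

(P ∪ Q) ∖ R is a single connected region.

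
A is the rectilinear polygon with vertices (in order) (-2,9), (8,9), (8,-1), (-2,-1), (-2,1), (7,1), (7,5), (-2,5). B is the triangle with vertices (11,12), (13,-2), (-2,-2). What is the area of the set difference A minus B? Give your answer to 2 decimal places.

|A| = 64, |A∩B| = 26.8819.
|A ∖ B| = |A| − |A∩B| = 64 − 26.8819 = 37.12.

37.12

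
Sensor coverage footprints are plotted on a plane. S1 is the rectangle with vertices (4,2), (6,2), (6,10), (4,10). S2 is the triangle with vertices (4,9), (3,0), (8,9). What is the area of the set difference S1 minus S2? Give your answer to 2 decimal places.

|S1| = 16, |S1∩S2| = 10.7889.
|S1 ∖ S2| = |S1| − |S1∩S2| = 16 − 10.7889 = 5.21.

5.21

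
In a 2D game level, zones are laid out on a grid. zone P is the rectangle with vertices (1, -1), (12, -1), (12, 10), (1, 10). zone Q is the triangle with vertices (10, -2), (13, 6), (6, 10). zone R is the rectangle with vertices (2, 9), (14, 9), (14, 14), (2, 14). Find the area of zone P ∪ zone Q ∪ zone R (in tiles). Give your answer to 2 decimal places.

172.97

By inclusion–exclusion:
Individual areas: |zone P| = 121, |zone Q| = 34, |zone R| = 60.
|zone P∩zone Q| = 32.0268.
|zone P∩zone R|: x∈[2,12], y∈[9,10] → 10·1 = 10.
|zone Q∩zone R| = 0.7083.
|zone P∩zone Q∩zone R| = 0.7083.
|zone P ∪ zone Q ∪ zone R| = 215 − 42.7351 + 0.7083 = 172.97.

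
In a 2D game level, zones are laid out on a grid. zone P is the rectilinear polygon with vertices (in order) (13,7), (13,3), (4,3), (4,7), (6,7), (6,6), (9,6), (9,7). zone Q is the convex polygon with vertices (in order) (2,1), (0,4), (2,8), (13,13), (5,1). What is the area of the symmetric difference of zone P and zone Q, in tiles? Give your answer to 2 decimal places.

72.50

|zone P| = 33, |zone Q| = 63.5, |zone P∩zone Q| = 12.
|zone P △ zone Q| = |zone P| + |zone Q| − 2·|zone P∩zone Q| = 33 + 63.5 − 24 = 72.50.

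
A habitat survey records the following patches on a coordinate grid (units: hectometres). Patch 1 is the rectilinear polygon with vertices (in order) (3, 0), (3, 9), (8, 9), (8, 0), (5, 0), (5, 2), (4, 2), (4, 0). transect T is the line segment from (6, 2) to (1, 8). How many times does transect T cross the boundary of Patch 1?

The segment meets the boundary at (3,5.6).

1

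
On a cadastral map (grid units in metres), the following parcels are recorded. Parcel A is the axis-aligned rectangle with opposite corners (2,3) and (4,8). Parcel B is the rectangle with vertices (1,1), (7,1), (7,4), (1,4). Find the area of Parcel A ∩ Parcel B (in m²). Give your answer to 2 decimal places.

2.00

|Parcel A∩Parcel B|: x∈[2,4], y∈[3,4] → 2·1 = 2.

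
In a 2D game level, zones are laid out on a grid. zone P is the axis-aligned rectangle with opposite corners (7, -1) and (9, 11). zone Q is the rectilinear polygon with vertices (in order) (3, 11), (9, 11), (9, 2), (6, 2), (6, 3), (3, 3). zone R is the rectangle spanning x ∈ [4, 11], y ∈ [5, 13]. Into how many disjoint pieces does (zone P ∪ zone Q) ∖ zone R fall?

(zone P ∪ zone Q) ∖ zone R is a single connected region.

1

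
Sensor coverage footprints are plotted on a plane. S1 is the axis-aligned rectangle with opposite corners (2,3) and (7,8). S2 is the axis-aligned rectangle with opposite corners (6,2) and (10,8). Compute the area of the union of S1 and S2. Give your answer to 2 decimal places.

44.00

By inclusion–exclusion:
Individual areas: |S1| = 25, |S2| = 24.
|S1∩S2|: x∈[6,7], y∈[3,8] → 1·5 = 5.
|S1 ∪ S2| = 49 − 5 = 44.00.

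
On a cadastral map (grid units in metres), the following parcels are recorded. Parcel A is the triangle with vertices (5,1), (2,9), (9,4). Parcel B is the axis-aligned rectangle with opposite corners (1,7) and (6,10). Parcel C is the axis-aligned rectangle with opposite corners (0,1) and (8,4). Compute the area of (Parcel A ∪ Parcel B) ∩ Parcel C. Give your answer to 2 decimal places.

The region (Parcel A ∪ Parcel B) ∩ Parcel C is the polygon with vertices (5,1), (3.875,4), (8,4), (8,3.25).
By the shoelace formula its area is 7.31.

7.31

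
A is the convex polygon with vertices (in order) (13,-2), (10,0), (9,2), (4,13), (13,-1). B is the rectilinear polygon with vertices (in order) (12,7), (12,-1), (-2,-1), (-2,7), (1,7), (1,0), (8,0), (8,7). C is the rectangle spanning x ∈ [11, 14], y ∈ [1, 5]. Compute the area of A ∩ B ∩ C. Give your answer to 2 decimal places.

The intersection is the polygon with vertices (11.714,1), (11,1), (11,2.111).
By the shoelace formula its area is 0.40.

0.40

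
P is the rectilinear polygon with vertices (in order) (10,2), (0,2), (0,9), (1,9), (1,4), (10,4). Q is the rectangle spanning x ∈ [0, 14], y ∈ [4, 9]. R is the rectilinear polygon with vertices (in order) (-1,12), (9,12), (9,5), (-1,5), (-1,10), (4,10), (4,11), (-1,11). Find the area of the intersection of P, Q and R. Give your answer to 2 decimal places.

The intersection is the polygon with vertices (1,9), (1,5), (0,5), (0,9).
By the shoelace formula its area is 4.00.

4.00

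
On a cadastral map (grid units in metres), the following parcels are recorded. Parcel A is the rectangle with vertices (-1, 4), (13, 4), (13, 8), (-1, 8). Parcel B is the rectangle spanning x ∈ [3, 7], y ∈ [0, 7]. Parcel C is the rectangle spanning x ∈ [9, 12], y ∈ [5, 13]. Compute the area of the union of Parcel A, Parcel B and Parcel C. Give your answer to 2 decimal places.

87.00

By inclusion–exclusion:
Individual areas: |Parcel A| = 56, |Parcel B| = 28, |Parcel C| = 24.
|Parcel A∩Parcel B|: x∈[3,7], y∈[4,7] → 4·3 = 12.
|Parcel A∩Parcel C|: x∈[9,12], y∈[5,8] → 3·3 = 9.
|Parcel B∩Parcel C| = 0 (no overlap).
|Parcel A∩Parcel B∩Parcel C| = 0.
|Parcel A ∪ Parcel B ∪ Parcel C| = 108 − 21 + 0 = 87.00.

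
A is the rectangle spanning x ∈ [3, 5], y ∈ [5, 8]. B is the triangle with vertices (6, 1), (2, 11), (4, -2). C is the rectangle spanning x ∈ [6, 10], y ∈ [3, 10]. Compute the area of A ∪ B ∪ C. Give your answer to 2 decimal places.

By inclusion–exclusion:
Individual areas: |A| = 6, |B| = 16, |C| = 28.
|A∩B| = 2.4.
|A∩C| = 0 (no overlap).
|B∩C| = 0.
|A∩B∩C| = 0.
|A ∪ B ∪ C| = 50 − 2.4 + 0 = 47.60.

47.60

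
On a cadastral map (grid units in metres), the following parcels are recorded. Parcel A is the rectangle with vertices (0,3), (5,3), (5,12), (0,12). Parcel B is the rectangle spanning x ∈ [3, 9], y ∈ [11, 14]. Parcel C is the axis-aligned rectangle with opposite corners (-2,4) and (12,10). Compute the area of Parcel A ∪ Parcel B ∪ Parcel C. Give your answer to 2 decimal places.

115.00

By inclusion–exclusion:
Individual areas: |Parcel A| = 45, |Parcel B| = 18, |Parcel C| = 84.
|Parcel A∩Parcel B|: x∈[3,5], y∈[11,12] → 2·1 = 2.
|Parcel A∩Parcel C|: x∈[0,5], y∈[4,10] → 5·6 = 30.
|Parcel B∩Parcel C| = 0 (no overlap).
|Parcel A∩Parcel B∩Parcel C| = 0.
|Parcel A ∪ Parcel B ∪ Parcel C| = 147 − 32 + 0 = 115.00.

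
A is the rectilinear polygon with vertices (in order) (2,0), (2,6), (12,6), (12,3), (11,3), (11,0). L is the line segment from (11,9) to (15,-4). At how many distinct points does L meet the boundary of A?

The segment meets the boundary at (12,5.75), (11.923,6).

2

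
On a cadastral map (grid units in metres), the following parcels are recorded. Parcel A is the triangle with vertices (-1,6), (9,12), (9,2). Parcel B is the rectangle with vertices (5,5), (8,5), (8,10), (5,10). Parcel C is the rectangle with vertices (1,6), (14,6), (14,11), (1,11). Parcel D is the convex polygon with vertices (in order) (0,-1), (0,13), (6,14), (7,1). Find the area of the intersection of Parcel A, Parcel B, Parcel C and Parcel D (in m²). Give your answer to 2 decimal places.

The intersection is the polygon with vertices (5,6), (5,9.6), (5.667,10), (6.308,10), (6.615,6).
By the shoelace formula its area is 5.71.

5.71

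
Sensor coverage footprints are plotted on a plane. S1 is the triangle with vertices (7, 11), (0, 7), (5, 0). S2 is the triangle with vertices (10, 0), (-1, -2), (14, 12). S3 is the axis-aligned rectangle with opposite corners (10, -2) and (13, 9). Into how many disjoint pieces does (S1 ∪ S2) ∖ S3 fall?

2

(S1 ∪ S2) ∖ S3 splits into 2 disjoint pieces (area 75.7705, area 3.3214).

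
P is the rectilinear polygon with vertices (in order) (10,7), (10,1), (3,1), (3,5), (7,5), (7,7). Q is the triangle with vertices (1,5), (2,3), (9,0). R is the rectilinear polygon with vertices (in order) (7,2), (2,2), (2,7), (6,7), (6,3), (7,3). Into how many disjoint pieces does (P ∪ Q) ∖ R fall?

(P ∪ Q) ∖ R splits into 2 disjoint pieces (area 24.3667, area 0.6875).

2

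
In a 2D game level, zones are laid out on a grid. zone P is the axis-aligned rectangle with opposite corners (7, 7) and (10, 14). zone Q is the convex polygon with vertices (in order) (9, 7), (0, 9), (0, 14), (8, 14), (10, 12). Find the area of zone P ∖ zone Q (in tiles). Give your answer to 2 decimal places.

4.94

|zone P| = 21, |zone P∩zone Q| = 16.0556.
|zone P ∖ zone Q| = |zone P| − |zone P∩zone Q| = 21 − 16.0556 = 4.94.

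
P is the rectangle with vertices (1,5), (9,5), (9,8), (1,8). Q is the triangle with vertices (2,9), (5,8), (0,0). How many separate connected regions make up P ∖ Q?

P ∖ Q splits into 2 disjoint pieces (area 14.8125, area 1.3333).

2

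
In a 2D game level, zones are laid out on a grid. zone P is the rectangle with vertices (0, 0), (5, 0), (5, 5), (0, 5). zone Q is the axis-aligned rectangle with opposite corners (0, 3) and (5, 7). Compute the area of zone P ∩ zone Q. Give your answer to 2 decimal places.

|zone P∩zone Q|: x∈[0,5], y∈[3,5] → 5·2 = 10.

10.00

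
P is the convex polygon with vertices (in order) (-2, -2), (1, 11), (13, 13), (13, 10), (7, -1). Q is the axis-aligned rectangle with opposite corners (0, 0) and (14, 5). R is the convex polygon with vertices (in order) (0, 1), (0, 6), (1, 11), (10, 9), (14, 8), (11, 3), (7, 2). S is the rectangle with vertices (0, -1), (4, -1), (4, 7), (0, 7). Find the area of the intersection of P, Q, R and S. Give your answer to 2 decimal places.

14.86

The intersection is the polygon with vertices (4,5), (4,1.571), (0,1), (0,5).
By the shoelace formula its area is 14.86.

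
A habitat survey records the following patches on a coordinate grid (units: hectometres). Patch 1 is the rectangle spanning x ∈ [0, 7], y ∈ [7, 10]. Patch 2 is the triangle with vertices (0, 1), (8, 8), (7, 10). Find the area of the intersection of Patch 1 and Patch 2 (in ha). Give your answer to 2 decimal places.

The intersection is the polygon with vertices (7,7.125), (6.857,7), (4.667,7), (7,10).
By the shoelace formula its area is 3.49.

3.49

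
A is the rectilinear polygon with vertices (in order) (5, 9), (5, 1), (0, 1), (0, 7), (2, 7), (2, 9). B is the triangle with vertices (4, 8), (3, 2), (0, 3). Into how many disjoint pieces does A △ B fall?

1

A △ B is a single connected region.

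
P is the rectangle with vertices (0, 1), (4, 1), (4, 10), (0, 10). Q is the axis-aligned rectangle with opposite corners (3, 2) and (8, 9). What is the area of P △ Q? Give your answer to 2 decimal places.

57.00

|P∩Q|: x∈[3,4], y∈[2,9] → 1·7 = 7.
|P △ Q| = |P| + |Q| − 2·|P∩Q| = 36 + 35 − 14 = 57.00.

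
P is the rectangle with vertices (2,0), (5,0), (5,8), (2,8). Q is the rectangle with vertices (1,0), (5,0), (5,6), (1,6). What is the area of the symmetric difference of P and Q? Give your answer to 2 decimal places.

|P∩Q|: x∈[2,5], y∈[0,6] → 3·6 = 18.
|P △ Q| = |P| + |Q| − 2·|P∩Q| = 24 + 24 − 36 = 12.00.

12.00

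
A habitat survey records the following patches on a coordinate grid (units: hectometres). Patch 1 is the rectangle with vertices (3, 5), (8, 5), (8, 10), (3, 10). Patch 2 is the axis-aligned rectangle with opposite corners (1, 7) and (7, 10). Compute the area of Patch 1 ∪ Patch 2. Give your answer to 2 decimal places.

By inclusion–exclusion:
Individual areas: |Patch 1| = 25, |Patch 2| = 18.
|Patch 1∩Patch 2|: x∈[3,7], y∈[7,10] → 4·3 = 12.
|Patch 1 ∪ Patch 2| = 43 − 12 = 31.00.

31.00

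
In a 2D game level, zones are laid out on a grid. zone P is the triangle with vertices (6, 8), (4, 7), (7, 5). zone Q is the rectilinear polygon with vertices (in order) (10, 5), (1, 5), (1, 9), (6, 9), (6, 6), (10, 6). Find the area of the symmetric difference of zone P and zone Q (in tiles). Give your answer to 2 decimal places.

21.83

|zone P| = 3.5, |zone Q| = 24, |zone P∩zone Q| = 2.8333.
|zone P △ zone Q| = |zone P| + |zone Q| − 2·|zone P∩zone Q| = 3.5 + 24 − 5.6667 = 21.83.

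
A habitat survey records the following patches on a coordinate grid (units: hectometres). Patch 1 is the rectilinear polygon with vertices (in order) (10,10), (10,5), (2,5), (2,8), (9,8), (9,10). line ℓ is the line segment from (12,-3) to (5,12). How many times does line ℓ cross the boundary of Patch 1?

2

The segment meets the boundary at (6.867,8), (8.267,5).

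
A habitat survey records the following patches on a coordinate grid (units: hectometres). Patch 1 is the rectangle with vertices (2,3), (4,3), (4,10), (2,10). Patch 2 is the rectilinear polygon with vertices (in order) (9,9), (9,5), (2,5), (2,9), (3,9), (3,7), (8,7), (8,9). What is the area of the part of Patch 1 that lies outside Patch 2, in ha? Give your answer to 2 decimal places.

|Patch 1| = 14, |Patch 1∩Patch 2| = 6.
|Patch 1 ∖ Patch 2| = |Patch 1| − |Patch 1∩Patch 2| = 14 − 6 = 8.00.

8.00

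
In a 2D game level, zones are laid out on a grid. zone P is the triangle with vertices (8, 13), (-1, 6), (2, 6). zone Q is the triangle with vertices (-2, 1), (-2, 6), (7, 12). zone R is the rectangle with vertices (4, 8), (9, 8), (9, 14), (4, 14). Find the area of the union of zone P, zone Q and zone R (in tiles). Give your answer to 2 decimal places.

50.00

By inclusion–exclusion:
Individual areas: |zone P| = 10.5, |zone Q| = 22.5, |zone R| = 30.
|zone P∩zone Q| = 9.8333.
|zone P∩zone R| = 3.1111.
|zone Q∩zone R| = 2.5.
|zone P∩zone Q∩zone R| = 2.4444.
|zone P ∪ zone Q ∪ zone R| = 63 − 15.4444 + 2.4444 = 50.00.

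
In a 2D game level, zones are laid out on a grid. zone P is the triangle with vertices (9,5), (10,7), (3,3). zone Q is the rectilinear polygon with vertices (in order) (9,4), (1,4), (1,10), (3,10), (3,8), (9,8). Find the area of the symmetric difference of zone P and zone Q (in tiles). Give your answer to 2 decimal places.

33.68

|zone P| = 5, |zone Q| = 36, |zone P∩zone Q| = 3.6607.
|zone P △ zone Q| = |zone P| + |zone Q| − 2·|zone P∩zone Q| = 5 + 36 − 7.3214 = 33.68.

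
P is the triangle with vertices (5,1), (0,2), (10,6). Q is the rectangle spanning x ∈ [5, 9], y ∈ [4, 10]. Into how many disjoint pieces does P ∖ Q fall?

P ∖ Q splits into 2 disjoint pieces (area 12, area 0.3).

2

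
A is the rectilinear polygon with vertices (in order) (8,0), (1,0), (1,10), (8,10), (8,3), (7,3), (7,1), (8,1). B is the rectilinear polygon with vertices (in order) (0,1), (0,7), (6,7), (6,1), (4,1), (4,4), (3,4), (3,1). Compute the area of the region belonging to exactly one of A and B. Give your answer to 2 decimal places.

|A| = 68, |B| = 33, |A∩B| = 27.
|A △ B| = |A| + |B| − 2·|A∩B| = 68 + 33 − 54 = 47.00.

47.00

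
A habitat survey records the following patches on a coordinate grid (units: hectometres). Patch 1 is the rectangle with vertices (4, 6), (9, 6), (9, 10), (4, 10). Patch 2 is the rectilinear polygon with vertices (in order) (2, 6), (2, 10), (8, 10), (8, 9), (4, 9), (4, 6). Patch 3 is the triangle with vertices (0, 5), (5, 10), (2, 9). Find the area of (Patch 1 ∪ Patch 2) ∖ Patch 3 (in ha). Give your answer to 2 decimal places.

25.00

|Patch 1 ∪ Patch 2| = 28.
|(Patch 1 ∪ Patch 2) ∩ Patch 3| = 3.
|(Patch 1 ∪ Patch 2) ∖ Patch 3| = 28 − 3 = 25.00.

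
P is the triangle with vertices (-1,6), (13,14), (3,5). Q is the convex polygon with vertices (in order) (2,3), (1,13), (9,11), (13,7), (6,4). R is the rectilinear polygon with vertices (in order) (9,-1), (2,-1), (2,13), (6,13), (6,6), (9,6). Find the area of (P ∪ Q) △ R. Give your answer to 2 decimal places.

|P ∪ Q| = 77.2493.
|(P ∪ Q) ∩ R| = 39.0714.
|(P ∪ Q) △ R| = 77.2493 + 77 − 78.1429 = 76.11.

76.11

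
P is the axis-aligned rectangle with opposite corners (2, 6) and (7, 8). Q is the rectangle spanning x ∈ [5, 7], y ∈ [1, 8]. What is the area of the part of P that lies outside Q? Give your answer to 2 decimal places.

6.00

|P∩Q|: x∈[5,7], y∈[6,8] → 2·2 = 4.
|P| = 10.
|P ∖ Q| = |P| − |P∩Q| = 10 − 4 = 6.00.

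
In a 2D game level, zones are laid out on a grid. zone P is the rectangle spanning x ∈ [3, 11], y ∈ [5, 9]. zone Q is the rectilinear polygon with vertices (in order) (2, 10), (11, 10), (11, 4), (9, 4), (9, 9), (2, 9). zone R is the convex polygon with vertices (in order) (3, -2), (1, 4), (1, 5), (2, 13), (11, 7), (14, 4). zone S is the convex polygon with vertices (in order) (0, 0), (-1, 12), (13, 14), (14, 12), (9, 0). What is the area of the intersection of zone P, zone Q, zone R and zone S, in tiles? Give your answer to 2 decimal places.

5.33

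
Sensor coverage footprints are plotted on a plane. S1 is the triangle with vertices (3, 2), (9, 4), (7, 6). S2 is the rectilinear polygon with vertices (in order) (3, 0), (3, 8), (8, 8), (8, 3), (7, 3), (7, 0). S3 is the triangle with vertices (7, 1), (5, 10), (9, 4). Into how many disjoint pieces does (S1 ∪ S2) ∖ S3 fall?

(S1 ∪ S2) ∖ S3 splits into 2 disjoint pieces (area 26.5556, area 2.0833).

2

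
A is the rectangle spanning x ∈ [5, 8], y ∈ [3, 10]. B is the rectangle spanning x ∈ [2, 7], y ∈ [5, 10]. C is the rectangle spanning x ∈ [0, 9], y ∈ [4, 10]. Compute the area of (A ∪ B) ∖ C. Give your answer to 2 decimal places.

3.00

|A ∪ B| = 36.
|(A ∪ B) ∩ C| = 33.
|(A ∪ B) ∖ C| = 36 − 33 = 3.00.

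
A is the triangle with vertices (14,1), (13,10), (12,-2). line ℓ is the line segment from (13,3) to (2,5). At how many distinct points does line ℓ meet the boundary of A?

1

The segment meets the boundary at (12.425,3.104).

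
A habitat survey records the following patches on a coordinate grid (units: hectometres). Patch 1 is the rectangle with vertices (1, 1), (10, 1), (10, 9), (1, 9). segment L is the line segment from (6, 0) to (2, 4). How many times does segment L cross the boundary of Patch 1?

The segment meets the boundary at (5,1).

1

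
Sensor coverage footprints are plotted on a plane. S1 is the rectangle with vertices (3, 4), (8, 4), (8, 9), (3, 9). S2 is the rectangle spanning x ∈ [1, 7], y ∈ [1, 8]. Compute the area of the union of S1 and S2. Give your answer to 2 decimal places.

By inclusion–exclusion:
Individual areas: |S1| = 25, |S2| = 42.
|S1∩S2|: x∈[3,7], y∈[4,8] → 4·4 = 16.
|S1 ∪ S2| = 67 − 16 = 51.00.

51.00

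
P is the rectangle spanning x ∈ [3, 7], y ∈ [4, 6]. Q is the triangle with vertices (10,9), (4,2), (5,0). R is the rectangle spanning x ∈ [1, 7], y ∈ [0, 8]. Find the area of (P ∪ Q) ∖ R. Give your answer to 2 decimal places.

|P ∪ Q| = 16.5357.
|(P ∪ Q) ∩ R| = 13.6857.
|(P ∪ Q) ∖ R| = 16.5357 − 13.6857 = 2.85.

2.85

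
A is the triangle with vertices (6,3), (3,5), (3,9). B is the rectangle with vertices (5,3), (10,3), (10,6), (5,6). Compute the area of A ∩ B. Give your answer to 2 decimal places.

The intersection is the polygon with vertices (5,3.667), (5,5), (6,3).
By the shoelace formula its area is 0.67.

0.67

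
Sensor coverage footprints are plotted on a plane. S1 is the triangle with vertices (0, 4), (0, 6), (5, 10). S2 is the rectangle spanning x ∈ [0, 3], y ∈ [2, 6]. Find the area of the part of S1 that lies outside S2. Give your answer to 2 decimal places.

|S1| = 5, |S1∩S2| = 1.6667.
|S1 ∖ S2| = |S1| − |S1∩S2| = 5 − 1.6667 = 3.33.

3.33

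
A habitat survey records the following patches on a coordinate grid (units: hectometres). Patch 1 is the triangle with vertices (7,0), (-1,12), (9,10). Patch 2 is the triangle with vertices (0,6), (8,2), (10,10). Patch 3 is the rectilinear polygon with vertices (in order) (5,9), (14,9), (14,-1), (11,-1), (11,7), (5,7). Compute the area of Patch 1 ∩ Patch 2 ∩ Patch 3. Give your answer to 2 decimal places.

The intersection is the polygon with vertices (7.5,9), (8.8,9), (8.4,7), (5,7), (5,8).
By the shoelace formula its area is 5.95.

5.95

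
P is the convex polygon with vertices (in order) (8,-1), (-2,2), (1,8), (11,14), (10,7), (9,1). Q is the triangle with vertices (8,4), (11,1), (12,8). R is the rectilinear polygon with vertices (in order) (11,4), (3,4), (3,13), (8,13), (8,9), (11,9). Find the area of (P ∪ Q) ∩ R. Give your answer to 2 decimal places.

46.19

|P ∪ Q| = 115.1857.
|(P ∪ Q) ∩ R| = 46.19.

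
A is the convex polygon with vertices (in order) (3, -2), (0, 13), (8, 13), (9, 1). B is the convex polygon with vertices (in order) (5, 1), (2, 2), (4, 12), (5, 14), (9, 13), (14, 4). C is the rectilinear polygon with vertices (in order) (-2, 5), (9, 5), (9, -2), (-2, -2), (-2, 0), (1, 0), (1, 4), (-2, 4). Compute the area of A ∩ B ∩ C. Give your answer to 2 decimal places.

The intersection is the polygon with vertices (2.6,5), (8.667,5), (8.892,2.297), (5,1), (2.214,1.929), (2.1,2.5).
By the shoelace formula its area is 22.28.

22.28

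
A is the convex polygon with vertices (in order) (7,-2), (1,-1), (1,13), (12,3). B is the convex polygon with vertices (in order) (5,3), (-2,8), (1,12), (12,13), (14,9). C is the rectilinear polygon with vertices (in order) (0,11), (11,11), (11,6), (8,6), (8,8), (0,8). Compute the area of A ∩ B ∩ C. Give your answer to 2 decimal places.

11.77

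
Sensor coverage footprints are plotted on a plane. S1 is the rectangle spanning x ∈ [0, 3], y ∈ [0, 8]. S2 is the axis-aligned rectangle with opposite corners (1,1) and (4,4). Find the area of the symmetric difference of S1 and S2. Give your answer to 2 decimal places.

|S1∩S2|: x∈[1,3], y∈[1,4] → 2·3 = 6.
|S1 △ S2| = |S1| + |S2| − 2·|S1∩S2| = 24 + 9 − 12 = 21.00.

21.00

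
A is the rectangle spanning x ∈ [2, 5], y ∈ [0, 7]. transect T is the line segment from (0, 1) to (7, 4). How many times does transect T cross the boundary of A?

The segment meets the boundary at (5,3.143), (2,1.857).

2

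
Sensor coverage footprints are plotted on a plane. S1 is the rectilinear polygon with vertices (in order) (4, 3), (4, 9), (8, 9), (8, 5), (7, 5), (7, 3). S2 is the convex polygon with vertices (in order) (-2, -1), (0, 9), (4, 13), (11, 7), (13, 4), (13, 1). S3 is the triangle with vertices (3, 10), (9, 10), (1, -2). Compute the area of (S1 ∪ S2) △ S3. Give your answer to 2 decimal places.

|S1 ∪ S2| = 133.
|(S1 ∪ S2) ∩ S3| = 34.8363.
|(S1 ∪ S2) △ S3| = 133 + 36 − 69.6727 = 99.33.

99.33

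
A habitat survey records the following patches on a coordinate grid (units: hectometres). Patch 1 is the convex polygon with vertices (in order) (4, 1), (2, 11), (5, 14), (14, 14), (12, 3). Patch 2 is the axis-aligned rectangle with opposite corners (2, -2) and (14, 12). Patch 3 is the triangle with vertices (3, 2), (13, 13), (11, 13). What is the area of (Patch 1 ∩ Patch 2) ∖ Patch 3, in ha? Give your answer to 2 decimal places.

89.83

|Patch 1 ∩ Patch 2| = 98.8636.
|(Patch 1 ∩ Patch 2) ∩ Patch 3| = 9.0343.
|(Patch 1 ∩ Patch 2) ∖ Patch 3| = 98.8636 − 9.0343 = 89.83.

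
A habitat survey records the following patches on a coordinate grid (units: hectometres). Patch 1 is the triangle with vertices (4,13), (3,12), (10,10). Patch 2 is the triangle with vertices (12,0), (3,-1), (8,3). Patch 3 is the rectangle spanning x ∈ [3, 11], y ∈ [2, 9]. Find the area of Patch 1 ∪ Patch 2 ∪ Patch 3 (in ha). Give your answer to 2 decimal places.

By inclusion–exclusion:
Individual areas: |Patch 1| = 4.5, |Patch 2| = 15.5, |Patch 3| = 56.
|Patch 1∩Patch 2| = 0.
|Patch 1∩Patch 3| = 0.
|Patch 2∩Patch 3| = 1.2917.
|Patch 1∩Patch 2∩Patch 3| = 0.
|Patch 1 ∪ Patch 2 ∪ Patch 3| = 76 − 1.2917 + 0 = 74.71.

74.71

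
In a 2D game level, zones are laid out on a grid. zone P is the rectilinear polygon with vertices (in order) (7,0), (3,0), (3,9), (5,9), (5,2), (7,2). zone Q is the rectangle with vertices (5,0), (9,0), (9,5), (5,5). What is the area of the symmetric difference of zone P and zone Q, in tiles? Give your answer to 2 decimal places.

34.00

|zone P| = 22, |zone Q| = 20, |zone P∩zone Q| = 4.
|zone P △ zone Q| = |zone P| + |zone Q| − 2·|zone P∩zone Q| = 22 + 20 − 8 = 34.00.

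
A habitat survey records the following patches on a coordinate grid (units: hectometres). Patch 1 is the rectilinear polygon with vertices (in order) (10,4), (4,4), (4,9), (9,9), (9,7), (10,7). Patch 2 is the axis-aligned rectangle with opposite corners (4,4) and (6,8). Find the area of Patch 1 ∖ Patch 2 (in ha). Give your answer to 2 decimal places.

|Patch 1| = 28, |Patch 1∩Patch 2| = 8.
|Patch 1 ∖ Patch 2| = |Patch 1| − |Patch 1∩Patch 2| = 28 − 8 = 20.00.

20.00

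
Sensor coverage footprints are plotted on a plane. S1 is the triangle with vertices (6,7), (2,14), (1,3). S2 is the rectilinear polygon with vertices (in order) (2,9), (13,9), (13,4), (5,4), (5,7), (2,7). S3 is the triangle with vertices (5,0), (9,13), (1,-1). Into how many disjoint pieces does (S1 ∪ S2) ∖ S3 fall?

(S1 ∪ S2) ∖ S3 splits into 2 disjoint pieces (area 26.8143, area 30).

2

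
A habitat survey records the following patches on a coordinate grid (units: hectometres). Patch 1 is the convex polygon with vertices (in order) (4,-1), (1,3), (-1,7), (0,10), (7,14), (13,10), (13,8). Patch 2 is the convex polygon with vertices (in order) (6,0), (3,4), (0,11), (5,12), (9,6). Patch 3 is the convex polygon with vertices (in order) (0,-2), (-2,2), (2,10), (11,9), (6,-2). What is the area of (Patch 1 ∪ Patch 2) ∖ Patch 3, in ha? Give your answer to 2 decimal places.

|Patch 1 ∪ Patch 2| = 121.8883.
|(Patch 1 ∪ Patch 2) ∩ Patch 3| = 74.0893.
|(Patch 1 ∪ Patch 2) ∖ Patch 3| = 121.8883 − 74.0893 = 47.80.

47.80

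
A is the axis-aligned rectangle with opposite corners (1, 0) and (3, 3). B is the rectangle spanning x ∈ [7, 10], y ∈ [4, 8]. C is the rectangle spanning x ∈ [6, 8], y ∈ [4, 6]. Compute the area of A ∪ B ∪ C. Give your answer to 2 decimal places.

By inclusion–exclusion:
Individual areas: |A| = 6, |B| = 12, |C| = 4.
|A∩B| = 0 (no overlap).
|A∩C| = 0 (no overlap).
|B∩C|: x∈[7,8], y∈[4,6] → 1·2 = 2.
|A∩B∩C| = 0.
|A ∪ B ∪ C| = 22 − 2 + 0 = 20.00.

20.00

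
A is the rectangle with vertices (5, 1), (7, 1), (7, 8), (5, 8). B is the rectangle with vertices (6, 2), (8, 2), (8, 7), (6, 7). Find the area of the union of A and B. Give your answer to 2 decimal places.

By inclusion–exclusion:
Individual areas: |A| = 14, |B| = 10.
|A∩B|: x∈[6,7], y∈[2,7] → 1·5 = 5.
|A ∪ B| = 24 − 5 = 19.00.

19.00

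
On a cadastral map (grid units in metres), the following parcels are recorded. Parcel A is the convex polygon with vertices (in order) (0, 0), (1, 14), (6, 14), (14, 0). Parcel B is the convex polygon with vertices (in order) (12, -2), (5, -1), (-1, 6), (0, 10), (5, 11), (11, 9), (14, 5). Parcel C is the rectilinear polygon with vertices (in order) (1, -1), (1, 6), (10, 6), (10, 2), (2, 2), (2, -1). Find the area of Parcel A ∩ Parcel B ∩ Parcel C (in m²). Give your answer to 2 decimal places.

The intersection is the polygon with vertices (1,3.667), (1,6), (10,6), (10,2), (2.429,2).
By the shoelace formula its area is 34.81.

34.81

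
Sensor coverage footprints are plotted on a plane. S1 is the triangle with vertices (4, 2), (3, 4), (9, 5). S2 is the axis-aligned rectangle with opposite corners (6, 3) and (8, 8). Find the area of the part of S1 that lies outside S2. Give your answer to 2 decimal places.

|S1| = 6.5, |S1∩S2| = 1.7333.
|S1 ∖ S2| = |S1| − |S1∩S2| = 6.5 − 1.7333 = 4.77.

4.77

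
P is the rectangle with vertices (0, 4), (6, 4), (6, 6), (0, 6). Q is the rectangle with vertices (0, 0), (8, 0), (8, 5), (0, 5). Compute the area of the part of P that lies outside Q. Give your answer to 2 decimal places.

|P∩Q|: x∈[0,6], y∈[4,5] → 6·1 = 6.
|P| = 12.
|P ∖ Q| = |P| − |P∩Q| = 12 − 6 = 6.00.

6.00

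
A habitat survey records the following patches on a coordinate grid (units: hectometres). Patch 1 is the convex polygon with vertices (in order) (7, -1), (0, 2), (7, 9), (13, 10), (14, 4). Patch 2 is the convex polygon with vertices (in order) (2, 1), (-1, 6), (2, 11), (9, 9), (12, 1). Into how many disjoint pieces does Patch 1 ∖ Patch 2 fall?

3

Patch 1 ∖ Patch 2 splits into 3 disjoint pieces (area 7.4667, area 1.1779, area 23.8529).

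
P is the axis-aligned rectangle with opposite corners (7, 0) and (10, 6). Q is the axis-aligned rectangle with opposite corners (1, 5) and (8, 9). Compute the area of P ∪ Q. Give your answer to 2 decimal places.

By inclusion–exclusion:
Individual areas: |P| = 18, |Q| = 28.
|P∩Q|: x∈[7,8], y∈[5,6] → 1·1 = 1.
|P ∪ Q| = 46 − 1 = 45.00.

45.00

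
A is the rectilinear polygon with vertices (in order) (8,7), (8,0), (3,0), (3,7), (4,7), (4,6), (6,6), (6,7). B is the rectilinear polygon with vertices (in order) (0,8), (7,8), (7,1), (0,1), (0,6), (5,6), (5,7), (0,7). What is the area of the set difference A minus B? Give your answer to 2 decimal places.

12.00

|A| = 33, |A∩B| = 21.
|A ∖ B| = |A| − |A∩B| = 33 − 21 = 12.00.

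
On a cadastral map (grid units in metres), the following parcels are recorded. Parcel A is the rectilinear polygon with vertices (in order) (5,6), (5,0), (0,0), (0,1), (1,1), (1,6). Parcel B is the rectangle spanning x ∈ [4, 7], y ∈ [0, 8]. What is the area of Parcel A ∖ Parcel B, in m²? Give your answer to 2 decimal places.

|Parcel A| = 25, |Parcel A∩Parcel B| = 6.
|Parcel A ∖ Parcel B| = |Parcel A| − |Parcel A∩Parcel B| = 25 − 6 = 19.00.

19.00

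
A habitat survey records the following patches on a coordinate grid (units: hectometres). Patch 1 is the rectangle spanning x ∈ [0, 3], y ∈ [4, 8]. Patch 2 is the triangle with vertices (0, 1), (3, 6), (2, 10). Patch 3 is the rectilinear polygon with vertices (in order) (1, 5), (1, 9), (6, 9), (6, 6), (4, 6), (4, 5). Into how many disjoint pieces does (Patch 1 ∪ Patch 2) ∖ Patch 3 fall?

(Patch 1 ∪ Patch 2) ∖ Patch 3 splits into 2 disjoint pieces (area 7.7, area 0.2361).

2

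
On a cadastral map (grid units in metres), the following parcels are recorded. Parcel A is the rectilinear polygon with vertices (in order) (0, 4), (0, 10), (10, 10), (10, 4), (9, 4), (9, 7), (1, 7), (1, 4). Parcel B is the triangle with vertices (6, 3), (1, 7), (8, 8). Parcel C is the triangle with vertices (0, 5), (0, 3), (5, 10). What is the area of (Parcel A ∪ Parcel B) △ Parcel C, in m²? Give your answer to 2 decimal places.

47.43

|Parcel A ∪ Parcel B| = 49.2.
|(Parcel A ∪ Parcel B) ∩ Parcel C| = 3.3843.
|(Parcel A ∪ Parcel B) △ Parcel C| = 49.2 + 5 − 6.7685 = 47.43.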